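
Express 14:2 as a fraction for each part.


Total parts = 14 + 2 = 16
First part: 14/16 = 7/8
Second part: 2/16 = 1/8
= 7/8 and 1/8

7/8 and 1/8


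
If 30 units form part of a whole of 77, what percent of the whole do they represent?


Percentage = (part / whole) × 100
= (30 / 77) × 100
≈ 38.96%

38.96%


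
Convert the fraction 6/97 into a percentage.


Percentage = (part / whole) × 100
= (6 / 97) × 100
≈ 6.19%

6.19%


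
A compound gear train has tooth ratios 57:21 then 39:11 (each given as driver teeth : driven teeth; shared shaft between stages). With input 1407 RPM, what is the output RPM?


Stage 1: RPM_B = RPM_A × t_A/t_B = 1407 × 57/21 = 80199/21 = 3819.00
B and C share a shaft → RPM_C = RPM_B
Stage 2: RPM_D = RPM_C × t_C/t_D = RPM_A × (t_A×t_C)/(t_B×t_D)
Overall ratio = (57×39)/(21×11) = 2223/231
RPM_D = 1407 × 2223/231 = 3127761/231
≈ 13540.09 RPM

13540.09 RPM


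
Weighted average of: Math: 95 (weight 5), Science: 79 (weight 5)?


Numerator = 95×5 + 79×5
= 475 + 395
= 870
Total weight = 10
Weighted avg = 870/10
= 87.00

87.00


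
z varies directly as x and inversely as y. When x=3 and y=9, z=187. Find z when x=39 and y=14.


z = k·x/y
Solve for k using the known point: k = z·y/x = 187×9/3 = 1683/3 = 561.0000
Now evaluate at x=39, y=14:
z = k × 39 / 14 = (1683 × 39) / (3 × 14) = 65637/42
≈ 1562.7857

1562.7857


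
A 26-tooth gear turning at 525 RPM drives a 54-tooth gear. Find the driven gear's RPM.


Gear ratio = 26:54 = 13:27
RPM_B = RPM_A × (teeth_A / teeth_B)
= 525 × (26/54)
= 252.8 RPM

252.8 RPM


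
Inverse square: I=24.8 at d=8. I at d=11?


I₁d₁² = I₂d₂²
I₂ = I₁ × (d₁/d₂)²
= 24.8 × (8/11)²
= 24.8 × 64/121
= 1587.2/121
≈ 13.1174

13.1174


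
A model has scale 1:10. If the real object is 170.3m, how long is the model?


Model size = real / scale
= 170.3 / 10
= 17.0300 m

17.0300 m


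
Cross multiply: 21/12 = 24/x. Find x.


Cross multiply: 21 × x = 12 × 24
21x = 288
x = 288 / 21
= 13.71

13.71


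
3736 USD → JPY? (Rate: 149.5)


Amount × rate = 3736 × 149.5
= 558532.00 JPY

558532.00 JPY


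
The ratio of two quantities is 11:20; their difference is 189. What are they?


Let A = 11k, B = 20k.
20k - 11k = 189
9k = 189 → k = 189/9 = 21
A = 11×21 = 231, B = 20×21 = 420
= A = 231, B = 420

A = 231, B = 420


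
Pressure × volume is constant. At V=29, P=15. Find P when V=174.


Inverse proportion: x × y = constant
k = 29 × 15 = 435
y₂ = k / 174 = 435 / 174
= 2.50

2.50


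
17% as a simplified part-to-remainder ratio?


17% means 17 parts out of 100; remainder = 83
Part : remainder = 17:83
GCD = 1
= 17:83

17:83


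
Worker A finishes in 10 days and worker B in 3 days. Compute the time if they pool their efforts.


Rate of A = 1/10 per day
Rate of B = 1/3 per day
Combined rate = 1/10 + 1/3 = 13/30 ≈ 0.4333 per day
Days = 1 / combined rate = 30/13
≈ 2.31 days

2.31 days


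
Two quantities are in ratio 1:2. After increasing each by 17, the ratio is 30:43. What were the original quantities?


Let A = 1k, B = 2k.
(1k + 17) / (2k + 17) = 30/43
Cross-multiply: 43(1k + 17) = 30(2k + 17)
43k + 731 = 60k + 510
43k - 60k = 510 - 731
-17k = -221
k = -221/-17 = 13
A = 1×13 = 13, B = 2×13 = 26
= A = 13, B = 26

A = 13, B = 26


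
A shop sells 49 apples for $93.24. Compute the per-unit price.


Unit rate = total / quantity
= 93.24 / 49
= $1.90 per unit

$1.90 per unit


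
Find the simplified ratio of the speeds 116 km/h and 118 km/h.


Ratio = 116:118
GCD = 2
Simplified = 58:59
Time ratio (same distance) = 59:58
Speed ratio = 58:59

58:59


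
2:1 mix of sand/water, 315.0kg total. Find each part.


Total parts = 2 + 1 = 3
sand: 315.0 × 2/3 = 210.0kg
water: 315.0 × 1/3 = 105.0kg
= 210.0kg and 105.0kg

210.0kg and 105.0kg


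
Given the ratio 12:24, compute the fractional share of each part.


Total parts = 12 + 24 = 36
First part: 12/36 = 1/3
Second part: 24/36 = 2/3
= 1/3 and 2/3

1/3 and 2/3


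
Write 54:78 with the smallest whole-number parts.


GCD(54, 78) = 6
54/6 : 78/6
= 9:13

9:13


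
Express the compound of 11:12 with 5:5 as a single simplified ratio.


Compound ratio = (11×5) : (12×5)
= 55:60
GCD = 5
= 11:12

11:12


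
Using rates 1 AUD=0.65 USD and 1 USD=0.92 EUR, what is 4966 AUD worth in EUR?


Step 1: 4966 AUD × 0.65 = 3227.90 USD
Step 2: 3227.90 USD × 0.92 = 2969.67 EUR
Implied rate AUD→EUR = 0.65 × 0.92 = 0.5980
= 2969.67 EUR

2969.67 EUR


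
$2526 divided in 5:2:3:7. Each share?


Total parts = 5 + 2 + 3 + 7 = 17
Part 1: 2526 × 5/17 = 742.94
Part 2: 2526 × 2/17 = 297.18
Part 3: 2526 × 3/17 = 445.76
Part 4: 2526 × 7/17 = 1040.12
= Part 1: $742.94, Part 2: $297.18, Part 3: $445.76, Part 4: $1040.12

Part 1: $742.94, Part 2: $297.18, Part 3: $445.76, Part 4: $1040.12


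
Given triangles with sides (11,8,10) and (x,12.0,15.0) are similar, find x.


Scale factor = 12.0/8 = 1.5
Missing side = 11 × 1.5
= 16.5

16.5


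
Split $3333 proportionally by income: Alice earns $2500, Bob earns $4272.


Total income = 2500 + 4272 = $6772
Alice: $3333 × 2500/6772 = $1230.43
Bob: $3333 × 4272/6772 = $2102.57
= Alice: $1230.43, Bob: $2102.57

Alice: $1230.43, Bob: $2102.57


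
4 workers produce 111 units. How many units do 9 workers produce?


Direct proportion: y/x = constant
k = 111/4 = 27.7500
y₂ = k × 9 = 111 × 9 / 4 = 999/4
= 249.75

249.75


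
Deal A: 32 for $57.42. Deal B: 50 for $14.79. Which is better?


Deal A: $57.42/32 = $1.7944/unit
Deal B: $14.79/50 = $0.2958/unit
B is cheaper per unit
= Deal B

Deal B


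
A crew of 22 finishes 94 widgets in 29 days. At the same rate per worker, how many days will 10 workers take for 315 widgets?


Days ∝ work / workers, so d₂ = d₁ × (m₁/m₂) × (w₂/w₁)
Workers factor (inverse): 22/10 = 2.2000
Work factor (direct): 315/94 ≈ 3.3511
d₂ = 29 × 22/10 × 315/94 = (29 × 22 × 315) / (10 × 94) = 200970/940
≈ 213.80 days

213.80 days


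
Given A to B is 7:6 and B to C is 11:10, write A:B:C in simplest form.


Match B: multiply A:B by 11 → 77:66
Multiply B:C by 6 → 66:60
Combined: 77:66:60
GCD = 1
= 77:66:60

77:66:60


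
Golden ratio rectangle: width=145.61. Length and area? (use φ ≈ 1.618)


φ = (1 + √5) / 2 ≈ 1.618
Length = width × φ = 145.61 × 1.618 = 235.59698
≈ 235.60
Area = width × length = 145.61 × 235.59698 = 34305.2762578 ≈ 34305.28
= Length: 235.60, Area: 34305.28

Length: 235.60, Area: 34305.28


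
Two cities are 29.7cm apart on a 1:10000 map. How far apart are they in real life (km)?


Real distance = map distance × scale
= 29.7cm × 10000
= 297000 cm = 2970.0 m
= 2.970 km

2.970 km


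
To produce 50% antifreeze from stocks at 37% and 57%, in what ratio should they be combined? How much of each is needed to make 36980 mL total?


Let x parts of 37% mix with y parts of 57%.
37x + 57y = 50(x + y)
37x + 57y = 50x + 50y
x(37 - 50) = y(50 - 57)
x/y = (57 - 50)/(50 - 37) = 7/13
Simplify: 7:13
Total parts = 20; one part = 36980/20 = 1849.00 mL
37% solution: 7×1849.00 = 12943.00 mL
57% solution: 13×1849.00 = 24037.00 mL
= ratio 7:13; 12943.00 mL and 24037.00 mL

ratio 7:13; 12943.00 mL and 24037.00 mL


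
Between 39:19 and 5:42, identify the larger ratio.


39/19 = 2.0526
5/42 = 0.1190
2.0526 > 0.1190, so 39:19 is greater
= 39:19

39:19


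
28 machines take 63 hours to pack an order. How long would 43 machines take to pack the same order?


Inverse proportion: x × y = constant
k = 28 × 63 = 1764
y₂ = k / 43 = 1764 / 43
= 41.02

41.02


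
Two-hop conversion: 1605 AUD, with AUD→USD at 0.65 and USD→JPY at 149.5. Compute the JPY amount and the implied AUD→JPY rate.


Step 1: 1605 AUD × 0.65 = 1043.25 USD
Step 2: 1043.25 USD × 149.5 = 155965.88 JPY
Implied rate AUD→JPY = 0.65 × 149.5 = 97.1750
= 155965.88 JPY; implied rate 97.1750 JPY/AUD

155965.88 JPY; implied rate 97.1750 JPY/AUD


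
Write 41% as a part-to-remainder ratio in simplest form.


41% means 41 parts out of 100; remainder = 59
Part : remainder = 41:59
GCD = 1
= 41:59

41:59


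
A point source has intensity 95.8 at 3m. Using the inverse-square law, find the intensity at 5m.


I₁d₁² = I₂d₂²
I₂ = I₁ × (d₁/d₂)²
= 95.8 × (3/5)²
= 95.8 × 9/25
= 862.2/25
= 34.4880

34.4880


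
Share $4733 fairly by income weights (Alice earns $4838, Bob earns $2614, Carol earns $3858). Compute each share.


Total income = 4838 + 2614 + 3858 = $11310
Alice: $4733 × 4838/11310 = $2024.60
Bob: $4733 × 2614/11310 = $1093.90
Carol: $4733 × 3858/11310 = $1614.49
= Alice: $2024.60, Bob: $1093.90, Carol: $1614.49

Alice: $2024.60, Bob: $1093.90, Carol: $1614.49


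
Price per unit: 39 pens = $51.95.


Unit rate = total / quantity
= 51.95 / 39
= $1.33 per unit

$1.33 per unit


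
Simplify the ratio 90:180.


GCD(90, 180) = 90
90/90 : 180/90
= 1:2

1:2


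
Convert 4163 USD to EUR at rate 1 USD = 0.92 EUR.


Amount × rate = 4163 × 0.92
= 3829.96 EUR

3829.96 EUR


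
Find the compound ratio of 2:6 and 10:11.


Compound ratio = (2×10) : (6×11)
= 20:66
GCD = 2
= 10:33

10:33


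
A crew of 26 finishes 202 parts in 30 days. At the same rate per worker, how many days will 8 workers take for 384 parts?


Days ∝ work / workers, so d₂ = d₁ × (m₁/m₂) × (w₂/w₁)
Workers factor (inverse): 26/8 = 3.2500
Work factor (direct): 384/202 ≈ 1.9010
d₂ = 30 × 26/8 × 384/202 = (30 × 26 × 384) / (8 × 202) = 299520/1616
≈ 185.35 days

185.35 days


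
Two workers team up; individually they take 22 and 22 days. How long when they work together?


Rate of A = 1/22 per day
Rate of B = 1/22 per day
Combined rate = 1/22 + 1/22 = 44/484 ≈ 0.0909 per day
Days = 1 / combined rate = 484/44
= 11.00 days

11.00 days


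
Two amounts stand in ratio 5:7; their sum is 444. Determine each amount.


Let A = 5k, B = 7k.
5k + 7k = 444
12k = 444 → k = 444/12 = 37
A = 5×37 = 185, B = 7×37 = 259
= A = 185, B = 259

A = 185, B = 259


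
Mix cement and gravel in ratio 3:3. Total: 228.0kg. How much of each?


Total parts = 3 + 3 = 6
cement: 228.0 × 3/6 = 114.0kg
gravel: 228.0 × 3/6 = 114.0kg
= 114.0kg and 114.0kg

114.0kg and 114.0kg


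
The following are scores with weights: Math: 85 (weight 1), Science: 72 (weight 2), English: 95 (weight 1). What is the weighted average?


Numerator = 85×1 + 72×2 + 95×1
= 85 + 144 + 95
= 324
Total weight = 4
Weighted avg = 324/4
= 81.00

81.00


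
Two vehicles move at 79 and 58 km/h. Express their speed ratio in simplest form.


Ratio = 79:58
GCD = 1
Simplified = 79:58
Time ratio (same distance) = 58:79
Speed ratio = 79:58

79:58


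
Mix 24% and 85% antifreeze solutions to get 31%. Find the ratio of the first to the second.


Let x parts of 24% mix with y parts of 85%.
24x + 85y = 31(x + y)
24x + 85y = 31x + 31y
x(24 - 31) = y(31 - 85)
x/y = (85 - 31)/(31 - 24) = 54/7
Simplify: 54:7
= 54:7

54:7


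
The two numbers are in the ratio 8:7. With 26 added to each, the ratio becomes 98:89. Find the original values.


Let A = 8k, B = 7k.
(8k + 26) / (7k + 26) = 98/89
Cross-multiply: 89(8k + 26) = 98(7k + 26)
712k + 2314 = 686k + 2548
712k - 686k = 2548 - 2314
26k = 234
k = 234/26 = 9
A = 8×9 = 72, B = 7×9 = 63
= A = 72, B = 63

A = 72, B = 63


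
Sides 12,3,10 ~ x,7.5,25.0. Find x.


Scale factor = 7.5/3 = 2.5
Missing side = 12 × 2.5
= 30.0

30.0


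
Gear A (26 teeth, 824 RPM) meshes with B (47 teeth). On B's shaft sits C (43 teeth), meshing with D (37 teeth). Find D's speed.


Stage 1: RPM_B = RPM_A × t_A/t_B = 824 × 26/47 = 21424/47 ≈ 455.83
B and C share a shaft → RPM_C = RPM_B
Stage 2: RPM_D = RPM_C × t_C/t_D = RPM_A × (t_A×t_C)/(t_B×t_D)
Overall ratio = (26×43)/(47×37) = 1118/1739
RPM_D = 824 × 1118/1739 = 921232/1739
≈ 529.75 RPM

529.75 RPM


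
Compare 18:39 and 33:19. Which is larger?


18/39 = 0.4615
33/19 = 1.7368
0.4615 < 1.7368, so 18:39 is less
= 33:19

33:19


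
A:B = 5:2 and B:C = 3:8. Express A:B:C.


Match B: multiply A:B by 3 → 15:6
Multiply B:C by 2 → 6:16
Combined: 15:6:16
GCD = 1
= 15:6:16

15:6:16


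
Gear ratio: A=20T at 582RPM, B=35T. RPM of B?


Gear ratio = 20:35 = 4:7
RPM_B = RPM_A × (teeth_A / teeth_B)
= 582 × (20/35)
= 332.6 RPM

332.6 RPM


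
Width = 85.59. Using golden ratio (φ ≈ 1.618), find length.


φ = (1 + √5) / 2 ≈ 1.618
Length = width × φ = 85.59 × 1.618 = 138.48462
≈ 138.48

138.48


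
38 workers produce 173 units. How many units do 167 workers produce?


Direct proportion: y/x = constant
k = 173/38 ≈ 4.5526
y₂ = k × 167 = 173 × 167 / 38 = 28891/38
≈ 760.29

760.29


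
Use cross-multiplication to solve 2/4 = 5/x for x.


Cross multiply: 2 × x = 4 × 5
2x = 20
x = 20 / 2
= 10.00

10.00


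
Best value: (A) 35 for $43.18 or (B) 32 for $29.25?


Deal A: $43.18/35 = $1.2337/unit
Deal B: $29.25/32 = $0.9141/unit
B is cheaper per unit
= Deal B

Deal B


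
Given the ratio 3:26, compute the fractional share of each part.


Total parts = 3 + 26 = 29
First part: 3/29 = 3/29
Second part: 26/29 = 26/29
= 3/29 and 26/29

3/29 and 26/29


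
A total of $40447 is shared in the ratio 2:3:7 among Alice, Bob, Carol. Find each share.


Total parts = 2 + 3 + 7 = 12
Alice: 40447 × 2/12 = 6741.17
Bob: 40447 × 3/12 = 10111.75
Carol: 40447 × 7/12 = 23594.08
= Alice: $6741.17, Bob: $10111.75, Carol: $23594.08

Alice: $6741.17, Bob: $10111.75, Carol: $23594.08


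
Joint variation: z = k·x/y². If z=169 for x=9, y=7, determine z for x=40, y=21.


z = k·x/y²
Solve for k using the known point: k = z·y²/x = 169×49/9 = 8281/9 ≈ 920.1111
Now evaluate at x=40, y=21:
z = k × 40 / 441 = (8281 × 40) / (9 × 441) = 331240/3969
≈ 83.4568

83.4568


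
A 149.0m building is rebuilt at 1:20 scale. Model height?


Model size = real / scale
= 149.0 / 20
= 7.4500 m

7.4500 m


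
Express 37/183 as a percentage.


Percentage = (part / whole) × 100
= (37 / 183) × 100
≈ 20.22%

20.22%


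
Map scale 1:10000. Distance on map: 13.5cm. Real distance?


Real distance = map distance × scale
= 13.5cm × 10000
= 135000 cm = 1350.0 m
= 1.350 km

1.350 km


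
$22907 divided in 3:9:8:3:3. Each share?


Total parts = 3 + 9 + 8 + 3 + 3 = 26
Part 1: 22907 × 3/26 = 2643.12
Part 2: 22907 × 9/26 = 7929.35
Part 3: 22907 × 8/26 = 7048.31
Part 4: 22907 × 3/26 = 2643.12
Part 5: 22907 × 3/26 = 2643.12
= Part 1: $2643.12, Part 2: $7929.35, Part 3: $7048.31, Part 4: $2643.12, Part 5: $2643.12

Part 1: $2643.12, Part 2: $7929.35, Part 3: $7048.31, Part 4: $2643.12, Part 5: $2643.12


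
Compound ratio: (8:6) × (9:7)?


Compound ratio = (8×9) : (6×7)
= 72:42
GCD = 6
= 12:7

12:7


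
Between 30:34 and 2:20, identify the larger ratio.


30/34 = 0.8824
2/20 = 0.1000
0.8824 > 0.1000, so 30:34 is greater
= 30:34

30:34


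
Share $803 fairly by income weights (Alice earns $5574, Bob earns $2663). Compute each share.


Total income = 5574 + 2663 = $8237
Alice: $803 × 5574/8237 = $543.39
Bob: $803 × 2663/8237 = $259.61
= Alice: $543.39, Bob: $259.61

Alice: $543.39, Bob: $259.61


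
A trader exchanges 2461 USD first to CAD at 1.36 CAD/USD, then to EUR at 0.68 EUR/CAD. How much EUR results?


Step 1: 2461 USD × 1.36 = 3346.96 CAD
Step 2: 3346.96 CAD × 0.68 = 2275.93 EUR
Implied rate USD→EUR = 1.36 × 0.68 = 0.9248
= 2275.93 EUR

2275.93 EUR


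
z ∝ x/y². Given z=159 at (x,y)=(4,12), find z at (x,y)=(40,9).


z = k·x/y²
Solve for k using the known point: k = z·y²/x = 159×144/4 = 22896/4 = 5724.0000
Now evaluate at x=40, y=9:
z = k × 40 / 81 = (22896 × 40) / (4 × 81) = 915840/324
≈ 2826.6667

2826.6667


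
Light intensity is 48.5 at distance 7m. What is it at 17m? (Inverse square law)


I₁d₁² = I₂d₂²
I₂ = I₁ × (d₁/d₂)²
= 48.5 × (7/17)²
= 48.5 × 49/289
= 2376.5/289
≈ 8.2232

8.2232


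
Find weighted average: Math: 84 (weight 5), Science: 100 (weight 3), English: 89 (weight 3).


Numerator = 84×5 + 100×3 + 89×3
= 420 + 300 + 267
= 987
Total weight = 11
Weighted avg = 987/11
= 89.73

89.73


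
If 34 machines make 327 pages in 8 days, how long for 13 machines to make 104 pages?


Days ∝ work / workers, so d₂ = d₁ × (m₁/m₂) × (w₂/w₁)
Workers factor (inverse): 34/13 ≈ 2.6154
Work factor (direct): 104/327 ≈ 0.3180
d₂ = 8 × 34/13 × 104/327 = (8 × 34 × 104) / (13 × 327) = 28288/4251
≈ 6.65 days

6.65 days


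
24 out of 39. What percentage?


Percentage = (part / whole) × 100
= (24 / 39) × 100
≈ 61.54%

61.54%


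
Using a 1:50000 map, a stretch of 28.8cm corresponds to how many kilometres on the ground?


Real distance = map distance × scale
= 28.8cm × 50000
= 1440000 cm = 14400.0 m
= 14.400 km

14.400 km


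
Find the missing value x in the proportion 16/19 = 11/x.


Cross multiply: 16 × x = 19 × 11
16x = 209
x = 209 / 16
= 13.06

13.06


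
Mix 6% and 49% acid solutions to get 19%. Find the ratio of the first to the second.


Let x parts of 6% mix with y parts of 49%.
6x + 49y = 19(x + y)
6x + 49y = 19x + 19y
x(6 - 19) = y(19 - 49)
x/y = (49 - 19)/(19 - 6) = 30/13
Simplify: 30:13
= 30:13

30:13


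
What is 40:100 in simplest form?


GCD(40, 100) = 20
40/20 : 100/20
= 2:5

2:5


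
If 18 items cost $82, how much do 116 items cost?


Direct proportion: y/x = constant
k = 82/18 ≈ 4.5556
y₂ = k × 116 = 82 × 116 / 18 = 9512/18
≈ 528.44

528.44


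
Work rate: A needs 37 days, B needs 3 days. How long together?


Rate of A = 1/37 per day
Rate of B = 1/3 per day
Combined rate = 1/37 + 1/3 = 40/111 ≈ 0.3604 per day
Days = 1 / combined rate = 111/40
≈ 2.78 days

2.78 days


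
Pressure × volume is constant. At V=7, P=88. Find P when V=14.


Inverse proportion: x × y = constant
k = 7 × 88 = 616
y₂ = k / 14 = 616 / 14
= 44.00

44.00


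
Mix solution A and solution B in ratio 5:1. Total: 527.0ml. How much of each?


Total parts = 5 + 1 = 6
solution A: 527.0 × 5/6 = 439.2ml
solution B: 527.0 × 1/6 = 87.8ml
= 439.2ml and 87.8ml

439.2ml and 87.8ml


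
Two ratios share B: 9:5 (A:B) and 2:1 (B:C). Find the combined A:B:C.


Match B: multiply A:B by 2 → 18:10
Multiply B:C by 5 → 10:5
Combined: 18:10:5
GCD = 1
= 18:10:5

18:10:5


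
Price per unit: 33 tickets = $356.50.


Unit rate = total / quantity
= 356.50 / 33
= $10.80 per unit

$10.80 per unit


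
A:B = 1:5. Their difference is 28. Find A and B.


Let A = 1k, B = 5k.
5k - 1k = 28
4k = 28 → k = 28/4 = 7
A = 1×7 = 7, B = 5×7 = 35
= A = 7, B = 35

A = 7, B = 35


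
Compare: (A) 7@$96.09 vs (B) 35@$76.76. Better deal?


Deal A: $96.09/7 = $13.7271/unit
Deal B: $76.76/35 = $2.1931/unit
B is cheaper per unit
= Deal B

Deal B


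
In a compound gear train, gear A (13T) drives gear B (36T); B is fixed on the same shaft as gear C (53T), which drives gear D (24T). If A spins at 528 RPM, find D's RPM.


Stage 1: RPM_B = RPM_A × t_A/t_B = 528 × 13/36 = 6864/36 ≈ 190.67
B and C share a shaft → RPM_C = RPM_B
Stage 2: RPM_D = RPM_C × t_C/t_D = RPM_A × (t_A×t_C)/(t_B×t_D)
Overall ratio = (13×53)/(36×24) = 689/864
RPM_D = 528 × 689/864 = 363792/864
≈ 421.06 RPM

421.06 RPM


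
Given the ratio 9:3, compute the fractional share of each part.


Total parts = 9 + 3 = 12
First part: 9/12 = 3/4
Second part: 3/12 = 1/4
= 3/4 and 1/4

3/4 and 1/4


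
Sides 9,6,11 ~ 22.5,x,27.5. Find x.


Scale factor = 22.5/9 = 2.5
Missing side = 6 × 2.5
= 15.0

15.0


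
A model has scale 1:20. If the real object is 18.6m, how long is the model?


Model size = real / scale
= 18.6 / 20
= 0.9300 m

0.9300 m


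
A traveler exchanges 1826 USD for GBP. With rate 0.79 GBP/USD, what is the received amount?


Amount × rate = 1826 × 0.79
= 1442.54 GBP

1442.54 GBP


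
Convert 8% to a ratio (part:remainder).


8% means 8 parts out of 100; remainder = 92
Part : remainder = 8:92
GCD = 4
= 2:23

2:23


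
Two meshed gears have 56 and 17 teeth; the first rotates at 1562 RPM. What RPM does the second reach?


Gear ratio = 56:17 = 56:17
RPM_B = RPM_A × (teeth_A / teeth_B)
= 1562 × (56/17)
= 5145.4 RPM

5145.4 RPM


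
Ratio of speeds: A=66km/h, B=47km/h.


Ratio = 66:47
GCD = 1
Simplified = 66:47
Time ratio (same distance) = 47:66
Speed ratio = 66:47

66:47


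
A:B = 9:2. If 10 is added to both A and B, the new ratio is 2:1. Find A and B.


Let A = 9k, B = 2k.
(9k + 10) / (2k + 10) = 2/1
Cross-multiply: 1(9k + 10) = 2(2k + 10)
9k + 10 = 4k + 20
9k - 4k = 20 - 10
5k = 10
k = 10/5 = 2
A = 9×2 = 18, B = 2×2 = 4
= A = 18, B = 4

A = 18, B = 4


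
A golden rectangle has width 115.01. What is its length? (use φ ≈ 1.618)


φ = (1 + √5) / 2 ≈ 1.618
Length = width × φ = 115.01 × 1.618 = 186.08618
≈ 186.09

186.09


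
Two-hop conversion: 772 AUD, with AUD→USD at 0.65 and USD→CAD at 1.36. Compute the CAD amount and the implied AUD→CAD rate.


Step 1: 772 AUD × 0.65 = 501.80 USD
Step 2: 501.80 USD × 1.36 = 682.45 CAD
Implied rate AUD→CAD = 0.65 × 1.36 = 0.8840
= 682.45 CAD; implied rate 0.8840 CAD/AUD

682.45 CAD; implied rate 0.8840 CAD/AUD


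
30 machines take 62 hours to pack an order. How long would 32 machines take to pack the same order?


Inverse proportion: x × y = constant
k = 30 × 62 = 1860
y₂ = k / 32 = 1860 / 32
= 58.13

58.13


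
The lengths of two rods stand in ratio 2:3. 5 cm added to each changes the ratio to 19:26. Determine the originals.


Let A = 2k, B = 3k.
(2k + 5) / (3k + 5) = 19/26
Cross-multiply: 26(2k + 5) = 19(3k + 5)
52k + 130 = 57k + 95
52k - 57k = 95 - 130
-5k = -35
k = -35/-5 = 7
A = 2×7 = 14, B = 3×7 = 21
= A = 14, B = 21

A = 14, B = 21


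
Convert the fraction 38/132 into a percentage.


Percentage = (part / whole) × 100
= (38 / 132) × 100
≈ 28.79%

28.79%


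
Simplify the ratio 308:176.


GCD(308, 176) = 44
308/44 : 176/44
= 7:4

7:4


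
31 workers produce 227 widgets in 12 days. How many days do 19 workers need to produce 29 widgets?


Days ∝ work / workers, so d₂ = d₁ × (m₁/m₂) × (w₂/w₁)
Workers factor (inverse): 31/19 ≈ 1.6316
Work factor (direct): 29/227 ≈ 0.1278
d₂ = 12 × 31/19 × 29/227 = (12 × 31 × 29) / (19 × 227) = 10788/4313
≈ 2.50 days

2.50 days


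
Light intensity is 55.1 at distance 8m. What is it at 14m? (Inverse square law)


I₁d₁² = I₂d₂²
I₂ = I₁ × (d₁/d₂)²
= 55.1 × (8/14)²
= 55.1 × 64/196
= 3526.4/196
≈ 17.9918

17.9918


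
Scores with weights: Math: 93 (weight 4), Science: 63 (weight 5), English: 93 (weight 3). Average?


Numerator = 93×4 + 63×5 + 93×3
= 372 + 315 + 279
= 966
Total weight = 12
Weighted avg = 966/12
= 80.50

80.50


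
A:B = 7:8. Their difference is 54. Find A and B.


Let A = 7k, B = 8k.
8k - 7k = 54
1k = 54 → k = 54/1 = 54
A = 7×54 = 378, B = 8×54 = 432
= A = 378, B = 432

A = 378, B = 432


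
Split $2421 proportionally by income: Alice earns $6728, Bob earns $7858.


Total income = 6728 + 7858 = $14586
Alice: $2421 × 6728/14586 = $1116.72
Bob: $2421 × 7858/14586 = $1304.28
= Alice: $1116.72, Bob: $1304.28

Alice: $1116.72, Bob: $1304.28


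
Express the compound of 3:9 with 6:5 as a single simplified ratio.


Compound ratio = (3×6) : (9×5)
= 18:45
GCD = 9
= 2:5

2:5


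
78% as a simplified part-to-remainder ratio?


78% means 78 parts out of 100; remainder = 22
Part : remainder = 78:22
GCD = 2
= 39:11

39:11


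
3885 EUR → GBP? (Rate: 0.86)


Amount × rate = 3885 × 0.86
= 3341.10 GBP

3341.10 GBP


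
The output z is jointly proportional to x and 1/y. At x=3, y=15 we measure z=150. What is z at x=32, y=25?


z = k·x/y
Solve for k using the known point: k = z·y/x = 150×15/3 = 2250/3 = 750.0000
Now evaluate at x=32, y=25:
z = k × 32 / 25 = (2250 × 32) / (3 × 25) = 72000/75
= 960.0000

960.0000


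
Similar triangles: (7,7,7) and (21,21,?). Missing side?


Scale factor = 21/7 = 3
Missing side = 7 × 3
= 21.0

21.0


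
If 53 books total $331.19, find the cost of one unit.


Unit rate = total / quantity
= 331.19 / 53
= $6.25 per unit

$6.25 per unit


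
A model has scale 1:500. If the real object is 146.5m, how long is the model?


Model size = real / scale
= 146.5 / 500
= 0.2930 m

0.2930 m


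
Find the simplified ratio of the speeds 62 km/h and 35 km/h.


Ratio = 62:35
GCD = 1
Simplified = 62:35
Time ratio (same distance) = 35:62
Speed ratio = 62:35

62:35


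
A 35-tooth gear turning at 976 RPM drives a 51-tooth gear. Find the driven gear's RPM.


Gear ratio = 35:51 = 35:51
RPM_B = RPM_A × (teeth_A / teeth_B)
= 976 × (35/51)
= 669.8 RPM

669.8 RPM


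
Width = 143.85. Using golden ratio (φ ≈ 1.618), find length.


φ = (1 + √5) / 2 ≈ 1.618
Length = width × φ = 143.85 × 1.618 = 232.7493
≈ 232.75

232.75


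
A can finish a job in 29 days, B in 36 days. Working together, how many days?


Rate of A = 1/29 per day
Rate of B = 1/36 per day
Combined rate = 1/29 + 1/36 = 65/1044 ≈ 0.0623 per day
Days = 1 / combined rate = 1044/65
≈ 16.06 days

16.06 days


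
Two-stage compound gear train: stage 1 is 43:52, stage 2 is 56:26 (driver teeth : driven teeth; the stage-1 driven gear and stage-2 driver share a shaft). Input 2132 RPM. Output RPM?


Stage 1: RPM_B = RPM_A × t_A/t_B = 2132 × 43/52 = 91676/52 = 1763.00
B and C share a shaft → RPM_C = RPM_B
Stage 2: RPM_D = RPM_C × t_C/t_D = RPM_A × (t_A×t_C)/(t_B×t_D)
Overall ratio = (43×56)/(52×26) = 2408/1352
RPM_D = 2132 × 2408/1352 = 5133856/1352
≈ 3797.23 RPM

3797.23 RPM


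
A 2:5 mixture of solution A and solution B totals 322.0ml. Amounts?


Total parts = 2 + 5 = 7
solution A: 322.0 × 2/7 = 92.0ml
solution B: 322.0 × 5/7 = 230.0ml
= 92.0ml and 230.0ml

92.0ml and 230.0ml


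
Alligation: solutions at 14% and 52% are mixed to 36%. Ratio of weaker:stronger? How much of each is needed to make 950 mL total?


Let x parts of 14% mix with y parts of 52%.
14x + 52y = 36(x + y)
14x + 52y = 36x + 36y
x(14 - 36) = y(36 - 52)
x/y = (52 - 36)/(36 - 14) = 16/22
Simplify: 8:11
Total parts = 19; one part = 950/19 = 50.00 mL
14% solution: 8×50.00 = 400.00 mL
52% solution: 11×50.00 = 550.00 mL
= ratio 8:11; 400.00 mL and 550.00 mL

ratio 8:11; 400.00 mL and 550.00 mL


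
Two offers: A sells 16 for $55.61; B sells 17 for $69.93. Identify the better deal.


Deal A: $55.61/16 = $3.4756/unit
Deal B: $69.93/17 = $4.1135/unit
A is cheaper per unit
= Deal A

Deal A


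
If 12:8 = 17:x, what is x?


Cross multiply: 12 × x = 8 × 17
12x = 136
x = 136 / 12
= 11.33

11.33


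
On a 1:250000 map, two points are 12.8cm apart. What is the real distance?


Real distance = map distance × scale
= 12.8cm × 250000
= 3200000 cm = 32000.0 m
= 32.000 km

32.000 km


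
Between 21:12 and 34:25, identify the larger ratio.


21/12 = 1.7500
34/25 = 1.3600
1.7500 > 1.3600, so 21:12 is greater
= 21:12

21:12


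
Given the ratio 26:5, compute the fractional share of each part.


Total parts = 26 + 5 = 31
First part: 26/31 = 26/31
Second part: 5/31 = 5/31
= 26/31 and 5/31

26/31 and 5/31


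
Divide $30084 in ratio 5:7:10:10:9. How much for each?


Total parts = 5 + 7 + 10 + 10 + 9 = 41
Part 1: 30084 × 5/41 = 3668.78
Part 2: 30084 × 7/41 = 5136.29
Part 3: 30084 × 10/41 = 7337.56
Part 4: 30084 × 10/41 = 7337.56
Part 5: 30084 × 9/41 = 6603.80
= Part 1: $3668.78, Part 2: $5136.29, Part 3: $7337.56, Part 4: $7337.56, Part 5: $6603.80

Part 1: $3668.78, Part 2: $5136.29, Part 3: $7337.56, Part 4: $7337.56, Part 5: $6603.80


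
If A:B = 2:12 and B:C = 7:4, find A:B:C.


Match B: multiply A:B by 7 → 14:84
Multiply B:C by 12 → 84:48
Combined: 14:84:48
GCD = 2
= 7:42:24

7:42:24


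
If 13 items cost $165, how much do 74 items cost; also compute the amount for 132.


Direct proportion: y/x = constant
k = 165/13 ≈ 12.6923
y at x=74: k × 74 = 165 × 74 / 13 = 12210/13 ≈ 939.23
y at x=132: k × 132 = 165 × 132 / 13 = 21780/13 ≈ 1675.38
= 939.23 and 1675.38

939.23 and 1675.38


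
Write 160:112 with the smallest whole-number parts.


GCD(160, 112) = 16
160/16 : 112/16
= 10:7

10:7


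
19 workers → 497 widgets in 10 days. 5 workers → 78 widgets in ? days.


Days ∝ work / workers, so d₂ = d₁ × (m₁/m₂) × (w₂/w₁)
Workers factor (inverse): 19/5 = 3.8000
Work factor (direct): 78/497 ≈ 0.1569
d₂ = 10 × 19/5 × 78/497 = (10 × 19 × 78) / (5 × 497) = 14820/2485
≈ 5.96 days

5.96 days


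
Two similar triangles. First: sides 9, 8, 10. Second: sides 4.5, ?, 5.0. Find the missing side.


Scale factor = 4.5/9 = 0.5
Missing side = 8 × 0.5
= 4.0

4.0


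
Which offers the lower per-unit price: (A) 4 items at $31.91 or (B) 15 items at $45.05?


Deal A: $31.91/4 = $7.9775/unit
Deal B: $45.05/15 = $3.0033/unit
B is cheaper per unit
= Deal B

Deal B


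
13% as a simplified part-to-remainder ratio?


13% means 13 parts out of 100; remainder = 87
Part : remainder = 13:87
GCD = 1
= 13:87

13:87


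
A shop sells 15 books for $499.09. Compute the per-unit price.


Unit rate = total / quantity
= 499.09 / 15
= $33.27 per unit

$33.27 per unit


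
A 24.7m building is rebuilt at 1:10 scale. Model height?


Model size = real / scale
= 24.7 / 10
= 2.4700 m

2.4700 m


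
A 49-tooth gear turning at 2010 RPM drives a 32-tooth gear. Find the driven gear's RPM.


Gear ratio = 49:32 = 49:32
RPM_B = RPM_A × (teeth_A / teeth_B)
= 2010 × (49/32)
= 3077.8 RPM

3077.8 RPM


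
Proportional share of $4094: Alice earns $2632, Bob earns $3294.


Total income = 2632 + 3294 = $5926
Alice: $4094 × 2632/5926 = $1818.33
Bob: $4094 × 3294/5926 = $2275.67
= Alice: $1818.33, Bob: $2275.67

Alice: $1818.33, Bob: $2275.67


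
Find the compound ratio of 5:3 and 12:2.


Compound ratio = (5×12) : (3×2)
= 60:6
GCD = 6
= 10:1

10:1


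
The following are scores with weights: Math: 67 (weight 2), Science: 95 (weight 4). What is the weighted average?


Numerator = 67×2 + 95×4
= 134 + 380
= 514
Total weight = 6
Weighted avg = 514/6
= 85.67

85.67


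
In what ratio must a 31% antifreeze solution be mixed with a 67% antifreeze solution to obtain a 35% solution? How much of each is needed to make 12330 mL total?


Let x parts of 31% mix with y parts of 67%.
31x + 67y = 35(x + y)
31x + 67y = 35x + 35y
x(31 - 35) = y(35 - 67)
x/y = (67 - 35)/(35 - 31) = 32/4
Simplify: 8:1
Total parts = 9; one part = 12330/9 = 1370.00 mL
31% solution: 8×1370.00 = 10960.00 mL
67% solution: 1×1370.00 = 1370.00 mL
= ratio 8:1; 10960.00 mL and 1370.00 mL

ratio 8:1; 10960.00 mL and 1370.00 mL


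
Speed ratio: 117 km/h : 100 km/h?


Ratio = 117:100
GCD = 1
Simplified = 117:100
Time ratio (same distance) = 100:117
Speed ratio = 117:100

117:100


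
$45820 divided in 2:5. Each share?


Total parts = 2 + 5 = 7
Part 1: 45820 × 2/7 = 13091.43
Part 2: 45820 × 5/7 = 32728.57
= Part 1: $13091.43, Part 2: $32728.57

Part 1: $13091.43, Part 2: $32728.57


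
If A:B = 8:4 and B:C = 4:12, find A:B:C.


Match B: multiply A:B by 4 → 32:16
Multiply B:C by 4 → 16:48
Combined: 32:16:48
GCD = 16
= 2:1:3

2:1:3


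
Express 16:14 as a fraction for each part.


Total parts = 16 + 14 = 30
First part: 16/30 = 8/15
Second part: 14/30 = 7/15
= 8/15 and 7/15

8/15 and 7/15


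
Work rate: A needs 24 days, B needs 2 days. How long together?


Rate of A = 1/24 per day
Rate of B = 1/2 per day
Combined rate = 1/24 + 1/2 = 26/48 ≈ 0.5417 per day
Days = 1 / combined rate = 48/26
≈ 1.85 days

1.85 days


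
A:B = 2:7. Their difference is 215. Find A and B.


Let A = 2k, B = 7k.
7k - 2k = 215
5k = 215 → k = 215/5 = 43
A = 2×43 = 86, B = 7×43 = 301
= A = 86, B = 301

A = 86, B = 301


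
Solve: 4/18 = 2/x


Cross multiply: 4 × x = 18 × 2
4x = 36
x = 36 / 4
= 9.00

9.00


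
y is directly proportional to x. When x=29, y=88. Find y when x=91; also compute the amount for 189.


Direct proportion: y/x = constant
k = 88/29 ≈ 3.0345
y at x=91: k × 91 = 88 × 91 / 29 = 8008/29 ≈ 276.14
y at x=189: k × 189 = 88 × 189 / 29 = 16632/29 ≈ 573.52
= 276.14 and 573.52

276.14 and 573.52


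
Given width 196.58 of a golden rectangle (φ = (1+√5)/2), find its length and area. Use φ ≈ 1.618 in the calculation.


φ = (1 + √5) / 2 ≈ 1.618
Length = width × φ = 196.58 × 1.618 = 318.06644
≈ 318.07
Area = width × length = 196.58 × 318.06644 = 62525.5007752 ≈ 62525.50
= Length: 318.07, Area: 62525.50

Length: 318.07, Area: 62525.50


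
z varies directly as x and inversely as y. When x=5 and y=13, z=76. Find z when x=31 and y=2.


z = k·x/y
Solve for k using the known point: k = z·y/x = 76×13/5 = 988/5 = 197.6000
Now evaluate at x=31, y=2:
z = k × 31 / 2 = (988 × 31) / (5 × 2) = 30628/10
= 3062.8000

3062.8000


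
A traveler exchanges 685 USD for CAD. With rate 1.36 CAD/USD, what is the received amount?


Amount × rate = 685 × 1.36
= 931.60 CAD

931.60 CAD


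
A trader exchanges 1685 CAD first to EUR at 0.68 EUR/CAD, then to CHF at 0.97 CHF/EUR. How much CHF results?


Step 1: 1685 CAD × 0.68 = 1145.80 EUR
Step 2: 1145.80 EUR × 0.97 = 1111.43 CHF
Implied rate CAD→CHF = 0.68 × 0.97 = 0.6596
= 1111.43 CHF

1111.43 CHF


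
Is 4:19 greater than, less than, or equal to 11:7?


4/19 = 0.2105
11/7 = 1.5714
0.2105 < 1.5714, so 4:19 is less
= less than

less than


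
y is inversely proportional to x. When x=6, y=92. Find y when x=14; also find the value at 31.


Inverse proportion: x × y = constant
k = 6 × 92 = 552
At x=14: k/14 = 39.43
At x=31: k/31 = 17.81
= 39.43 and 17.81

39.43 and 17.81


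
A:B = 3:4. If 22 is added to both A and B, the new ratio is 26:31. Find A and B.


Let A = 3k, B = 4k.
(3k + 22) / (4k + 22) = 26/31
Cross-multiply: 31(3k + 22) = 26(4k + 22)
93k + 682 = 104k + 572
93k - 104k = 572 - 682
-11k = -110
k = -110/-11 = 10
A = 3×10 = 30, B = 4×10 = 40
= A = 30, B = 40

A = 30, B = 40


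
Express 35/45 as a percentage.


Percentage = (part / whole) × 100
= (35 / 45) × 100
≈ 77.78%

77.78%


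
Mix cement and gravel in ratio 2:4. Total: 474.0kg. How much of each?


Total parts = 2 + 4 = 6
cement: 474.0 × 2/6 = 158.0kg
gravel: 474.0 × 4/6 = 316.0kg
= 158.0kg and 316.0kg

158.0kg and 316.0kg


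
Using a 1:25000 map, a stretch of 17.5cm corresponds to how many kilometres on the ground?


Real distance = map distance × scale
= 17.5cm × 25000
= 437500 cm = 4375.0 m
= 4.375 km

4.375 km


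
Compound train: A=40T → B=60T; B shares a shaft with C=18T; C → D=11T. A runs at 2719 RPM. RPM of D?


Stage 1: RPM_B = RPM_A × t_A/t_B = 2719 × 40/60 = 108760/60 ≈ 1812.67
B and C share a shaft → RPM_C = RPM_B
Stage 2: RPM_D = RPM_C × t_C/t_D = RPM_A × (t_A×t_C)/(t_B×t_D)
Overall ratio = (40×18)/(60×11) = 720/660
RPM_D = 2719 × 720/660 = 1957680/660
≈ 2966.18 RPM

2966.18 RPM


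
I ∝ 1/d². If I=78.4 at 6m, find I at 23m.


I₁d₁² = I₂d₂²
I₂ = I₁ × (d₁/d₂)²
= 78.4 × (6/23)²
= 78.4 × 36/529
= 2822.4/529
≈ 5.3353

5.3353


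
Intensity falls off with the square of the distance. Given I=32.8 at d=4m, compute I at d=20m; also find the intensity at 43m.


I₁d₁² = I₂d₂²
I at 20m = 32.8 × (4/20)² = 32.8 × 16/400 = 524.8/400 = 1.3120
I at 43m = 32.8 × (4/43)² = 32.8 × 16/1849 = 524.8/1849 ≈ 0.2838
= 1.3120 and 0.2838

1.3120 and 0.2838


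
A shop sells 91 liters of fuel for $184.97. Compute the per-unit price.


Unit rate = total / quantity
= 184.97 / 91
= $2.03 per unit

$2.03 per unit


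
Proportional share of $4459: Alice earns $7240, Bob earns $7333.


Total income = 7240 + 7333 = $14573
Alice: $4459 × 7240/14573 = $2215.27
Bob: $4459 × 7333/14573 = $2243.73
= Alice: $2215.27, Bob: $2243.73

Alice: $2215.27, Bob: $2243.73


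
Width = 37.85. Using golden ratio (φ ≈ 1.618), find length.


φ = (1 + √5) / 2 ≈ 1.618
Length = width × φ = 37.85 × 1.618 = 61.2413
≈ 61.24

61.24


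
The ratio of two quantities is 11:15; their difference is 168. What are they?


Let A = 11k, B = 15k.
15k - 11k = 168
4k = 168 → k = 168/4 = 42
A = 11×42 = 462, B = 15×42 = 630
= A = 462, B = 630

A = 462, B = 630


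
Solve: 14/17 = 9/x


Cross multiply: 14 × x = 17 × 9
14x = 153
x = 153 / 14
= 10.93

10.93


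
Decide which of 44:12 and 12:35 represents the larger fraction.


44/12 = 3.6667
12/35 = 0.3429
3.6667 > 0.3429, so 44:12 is greater
= 44:12

44:12


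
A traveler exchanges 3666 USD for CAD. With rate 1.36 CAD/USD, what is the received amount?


Amount × rate = 3666 × 1.36
= 4985.76 CAD

4985.76 CAD


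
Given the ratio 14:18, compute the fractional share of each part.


Total parts = 14 + 18 = 32
First part: 14/32 = 7/16
Second part: 18/32 = 9/16
= 7/16 and 9/16

7/16 and 9/16


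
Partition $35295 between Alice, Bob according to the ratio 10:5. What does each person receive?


Total parts = 10 + 5 = 15
Alice: 35295 × 10/15 = 23530.00
Bob: 35295 × 5/15 = 11765.00
= Alice: $23530.00, Bob: $11765.00

Alice: $23530.00, Bob: $11765.00


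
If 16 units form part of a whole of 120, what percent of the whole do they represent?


Percentage = (part / whole) × 100
= (16 / 120) × 100
≈ 13.33%

13.33%


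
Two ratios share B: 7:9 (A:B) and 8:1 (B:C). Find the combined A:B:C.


Match B: multiply A:B by 8 → 56:72
Multiply B:C by 9 → 72:9
Combined: 56:72:9
GCD = 1
= 56:72:9

56:72:9


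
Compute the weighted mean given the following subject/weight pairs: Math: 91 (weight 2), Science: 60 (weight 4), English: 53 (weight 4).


Numerator = 91×2 + 60×4 + 53×4
= 182 + 240 + 212
= 634
Total weight = 10
Weighted avg = 634/10
= 63.40

63.40


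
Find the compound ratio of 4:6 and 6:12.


Compound ratio = (4×6) : (6×12)
= 24:72
GCD = 24
= 1:3

1:3


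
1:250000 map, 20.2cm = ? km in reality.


Real distance = map distance × scale
= 20.2cm × 250000
= 5050000 cm = 50500.0 m
= 50.500 km

50.500 km


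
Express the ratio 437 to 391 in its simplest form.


GCD(437, 391) = 23
437/23 : 391/23
= 19:17

19:17


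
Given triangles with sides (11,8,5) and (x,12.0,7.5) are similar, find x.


Scale factor = 12.0/8 = 1.5
Missing side = 11 × 1.5
= 16.5

16.5


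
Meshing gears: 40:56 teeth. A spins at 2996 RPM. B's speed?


Gear ratio = 40:56 = 5:7
RPM_B = RPM_A × (teeth_A / teeth_B)
= 2996 × (40/56)
= 2140.0 RPM

2140.0 RPM


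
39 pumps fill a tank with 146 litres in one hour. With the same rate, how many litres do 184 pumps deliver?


Direct proportion: y/x = constant
k = 146/39 ≈ 3.7436
y₂ = k × 184 = 146 × 184 / 39 = 26864/39
≈ 688.82

688.82


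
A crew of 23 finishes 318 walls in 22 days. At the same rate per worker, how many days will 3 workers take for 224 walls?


Days ∝ work / workers, so d₂ = d₁ × (m₁/m₂) × (w₂/w₁)
Workers factor (inverse): 23/3 ≈ 7.6667
Work factor (direct): 224/318 ≈ 0.7044
d₂ = 22 × 23/3 × 224/318 = (22 × 23 × 224) / (3 × 318) = 113344/954
≈ 118.81 days

118.81 days


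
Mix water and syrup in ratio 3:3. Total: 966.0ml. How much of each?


Total parts = 3 + 3 = 6
water: 966.0 × 3/6 = 483.0ml
syrup: 966.0 × 3/6 = 483.0ml
= 483.0ml and 483.0ml

483.0ml and 483.0ml
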